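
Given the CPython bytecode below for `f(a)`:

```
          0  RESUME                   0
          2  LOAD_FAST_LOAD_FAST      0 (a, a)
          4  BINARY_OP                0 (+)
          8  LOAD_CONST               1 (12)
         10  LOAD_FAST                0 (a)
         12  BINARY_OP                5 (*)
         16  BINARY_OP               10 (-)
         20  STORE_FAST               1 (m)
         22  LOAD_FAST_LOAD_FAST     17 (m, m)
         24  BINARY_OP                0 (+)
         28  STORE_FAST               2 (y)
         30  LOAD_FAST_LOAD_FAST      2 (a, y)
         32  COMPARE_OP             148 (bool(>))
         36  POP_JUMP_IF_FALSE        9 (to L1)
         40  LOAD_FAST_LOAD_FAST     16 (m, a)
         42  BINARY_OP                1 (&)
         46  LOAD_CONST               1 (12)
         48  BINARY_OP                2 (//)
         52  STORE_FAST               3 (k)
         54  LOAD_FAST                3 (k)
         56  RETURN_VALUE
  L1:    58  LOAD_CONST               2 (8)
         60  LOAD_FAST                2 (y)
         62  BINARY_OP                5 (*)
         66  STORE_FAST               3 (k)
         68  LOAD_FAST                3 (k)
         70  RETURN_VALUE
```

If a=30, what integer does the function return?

LOAD_FAST_LOAD_FAST a,a → push 30,30. Stack: [30, 30]
BINARY_OP + → 30 + 30 = 60. Stack: [60]
LOAD_CONST → push 12. Stack: [60, 12]
LOAD_FAST a → push 30. Stack: [60, 12, 30]
BINARY_OP * → 12 * 30 = 360. Stack: [60, 360]
BINARY_OP - → 60 - 360 = -300. Stack: [-300]
STORE_FAST m → m=-300. Stack: []
LOAD_FAST_LOAD_FAST m,m → push -300,-300. Stack: [-300, -300]
BINARY_OP + → -300 + -300 = -600. Stack: [-600]
STORE_FAST y → y=-600. Stack: []
LOAD_FAST_LOAD_FAST a,y → push 30,-600. Stack: [30, -600]
COMPARE_OP bool(>) → 30 vs -600 = True. Stack: [True]
POP_JUMP_IF_FALSE → pop True; no jump. Stack: []
LOAD_FAST_LOAD_FAST m,a → push -300,30. Stack: [-300, 30]
BINARY_OP & → -300 & 30 = 20. Stack: [20]
LOAD_CONST → push 12. Stack: [20, 12]
BINARY_OP // → 20 // 12 = 1. Stack: [1]
STORE_FAST k → k=1. Stack: []
LOAD_FAST k → push 1. Stack: [1]
RETURN_VALUE → return 1.

1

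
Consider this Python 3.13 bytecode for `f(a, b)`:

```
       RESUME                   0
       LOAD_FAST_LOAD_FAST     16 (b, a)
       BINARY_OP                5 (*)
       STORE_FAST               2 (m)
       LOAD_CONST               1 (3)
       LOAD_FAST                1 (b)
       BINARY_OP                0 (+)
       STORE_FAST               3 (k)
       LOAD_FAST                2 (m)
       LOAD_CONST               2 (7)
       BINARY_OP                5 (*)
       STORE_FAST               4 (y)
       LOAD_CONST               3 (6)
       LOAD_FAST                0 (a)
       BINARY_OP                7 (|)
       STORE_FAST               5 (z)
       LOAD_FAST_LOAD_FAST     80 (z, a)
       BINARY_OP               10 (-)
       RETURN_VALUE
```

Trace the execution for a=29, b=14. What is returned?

2

LOAD_FAST_LOAD_FAST b,a → push 14,29. Stack: [14, 29]
BINARY_OP * → 14 * 29 = 406. Stack: [406]
STORE_FAST m → m=406. Stack: []
LOAD_CONST → push 3. Stack: [3]
LOAD_FAST b → push 14. Stack: [3, 14]
BINARY_OP + → 3 + 14 = 17. Stack: [17]
STORE_FAST k → k=17. Stack: []
LOAD_FAST m → push 406. Stack: [406]
LOAD_CONST → push 7. Stack: [406, 7]
BINARY_OP * → 406 * 7 = 2842. Stack: [2842]
STORE_FAST y → y=2842. Stack: []
LOAD_CONST → push 6. Stack: [6]
LOAD_FAST a → push 29. Stack: [6, 29]
BINARY_OP | → 6 | 29 = 31. Stack: [31]
STORE_FAST z → z=31. Stack: []
LOAD_FAST_LOAD_FAST z,a → push 31,29. Stack: [31, 29]
BINARY_OP - → 31 - 29 = 2. Stack: [2]
RETURN_VALUE → return 2.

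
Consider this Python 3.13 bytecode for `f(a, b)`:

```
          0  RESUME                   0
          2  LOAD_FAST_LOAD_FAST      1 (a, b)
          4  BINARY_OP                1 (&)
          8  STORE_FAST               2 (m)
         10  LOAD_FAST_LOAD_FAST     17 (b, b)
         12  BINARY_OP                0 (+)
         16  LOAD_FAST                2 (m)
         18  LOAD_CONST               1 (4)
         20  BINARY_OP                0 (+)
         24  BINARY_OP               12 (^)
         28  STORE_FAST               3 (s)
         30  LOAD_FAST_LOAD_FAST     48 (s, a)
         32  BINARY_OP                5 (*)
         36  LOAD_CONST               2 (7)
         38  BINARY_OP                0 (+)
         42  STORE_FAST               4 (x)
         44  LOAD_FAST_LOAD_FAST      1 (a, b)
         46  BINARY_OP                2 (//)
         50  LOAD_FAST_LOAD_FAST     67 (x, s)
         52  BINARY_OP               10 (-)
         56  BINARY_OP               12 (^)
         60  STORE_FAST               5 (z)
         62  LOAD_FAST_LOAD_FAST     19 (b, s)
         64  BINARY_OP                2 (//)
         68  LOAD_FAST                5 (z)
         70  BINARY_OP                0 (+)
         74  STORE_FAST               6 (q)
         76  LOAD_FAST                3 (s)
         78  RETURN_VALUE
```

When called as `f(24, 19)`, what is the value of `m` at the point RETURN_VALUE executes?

LOAD_FAST_LOAD_FAST a,b → push 24,19. Stack: [24, 19]
BINARY_OP & → 24 & 19 = 16. Stack: [16]
STORE_FAST m → m=16. Stack: []
LOAD_FAST_LOAD_FAST b,b → push 19,19. Stack: [19, 19]
BINARY_OP + → 19 + 19 = 38. Stack: [38]
LOAD_FAST m → push 16. Stack: [38, 16]
LOAD_CONST → push 4. Stack: [38, 16, 4]
BINARY_OP + → 16 + 4 = 20. Stack: [38, 20]
BINARY_OP ^ → 38 ^ 20 = 50. Stack: [50]
STORE_FAST s → s=50. Stack: []
LOAD_FAST_LOAD_FAST s,a → push 50,24. Stack: [50, 24]
BINARY_OP * → 50 * 24 = 1200. Stack: [1200]
LOAD_CONST → push 7. Stack: [1200, 7]
BINARY_OP + → 1200 + 7 = 1207. Stack: [1207]
STORE_FAST x → x=1207. Stack: []
LOAD_FAST_LOAD_FAST a,b → push 24,19. Stack: [24, 19]
BINARY_OP // → 24 // 19 = 1. Stack: [1]
LOAD_FAST_LOAD_FAST x,s → push 1207,50. Stack: [1, 1207, 50]
BINARY_OP - → 1207 - 50 = 1157. Stack: [1, 1157]
BINARY_OP ^ → 1 ^ 1157 = 1156. Stack: [1156]
STORE_FAST z → z=1156. Stack: []
LOAD_FAST_LOAD_FAST b,s → push 19,50. Stack: [19, 50]
BINARY_OP // → 19 // 50 = 0. Stack: [0]
LOAD_FAST z → push 1156. Stack: [0, 1156]
BINARY_OP + → 0 + 1156 = 1156. Stack: [1156]
STORE_FAST q → q=1156. Stack: []
LOAD_FAST s → push 50. Stack: [50]
RETURN_VALUE → return 50.

16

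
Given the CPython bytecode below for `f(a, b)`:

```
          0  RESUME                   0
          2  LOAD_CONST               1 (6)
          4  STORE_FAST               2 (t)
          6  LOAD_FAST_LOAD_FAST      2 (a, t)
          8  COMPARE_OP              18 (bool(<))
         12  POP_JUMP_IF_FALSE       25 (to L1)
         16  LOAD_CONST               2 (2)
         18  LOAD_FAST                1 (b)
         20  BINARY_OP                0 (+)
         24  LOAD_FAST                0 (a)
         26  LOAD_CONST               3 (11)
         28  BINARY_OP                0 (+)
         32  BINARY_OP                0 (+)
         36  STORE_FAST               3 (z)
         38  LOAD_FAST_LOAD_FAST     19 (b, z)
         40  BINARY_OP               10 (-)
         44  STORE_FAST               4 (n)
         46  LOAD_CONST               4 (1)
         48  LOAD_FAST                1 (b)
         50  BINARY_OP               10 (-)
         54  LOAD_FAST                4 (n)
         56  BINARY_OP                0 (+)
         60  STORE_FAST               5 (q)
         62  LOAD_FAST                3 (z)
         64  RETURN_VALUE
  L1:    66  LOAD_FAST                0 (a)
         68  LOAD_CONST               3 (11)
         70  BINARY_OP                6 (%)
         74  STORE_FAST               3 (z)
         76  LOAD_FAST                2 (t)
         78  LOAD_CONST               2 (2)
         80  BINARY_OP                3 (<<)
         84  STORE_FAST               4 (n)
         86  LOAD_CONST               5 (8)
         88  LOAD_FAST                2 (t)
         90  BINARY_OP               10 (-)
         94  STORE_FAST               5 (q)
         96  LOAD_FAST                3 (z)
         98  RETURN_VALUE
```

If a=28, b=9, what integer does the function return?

LOAD_CONST → push 6. Stack: [6]
STORE_FAST t → t=6. Stack: []
LOAD_FAST_LOAD_FAST a,t → push 28,6. Stack: [28, 6]
COMPARE_OP bool(<) → 28 vs 6 = False. Stack: [False]
POP_JUMP_IF_FALSE → pop False; jump. Stack: []
LOAD_FAST a → push 28. Stack: [28]
LOAD_CONST → push 11. Stack: [28, 11]
BINARY_OP % → 28 % 11 = 6. Stack: [6]
STORE_FAST z → z=6. Stack: []
LOAD_FAST t → push 6. Stack: [6]
LOAD_CONST → push 2. Stack: [6, 2]
BINARY_OP << → 6 << 2 = 24. Stack: [24]
STORE_FAST n → n=24. Stack: []
LOAD_CONST → push 8. Stack: [8]
LOAD_FAST t → push 6. Stack: [8, 6]
BINARY_OP - → 8 - 6 = 2. Stack: [2]
STORE_FAST q → q=2. Stack: []
LOAD_FAST z → push 6. Stack: [6]
RETURN_VALUE → return 6.

6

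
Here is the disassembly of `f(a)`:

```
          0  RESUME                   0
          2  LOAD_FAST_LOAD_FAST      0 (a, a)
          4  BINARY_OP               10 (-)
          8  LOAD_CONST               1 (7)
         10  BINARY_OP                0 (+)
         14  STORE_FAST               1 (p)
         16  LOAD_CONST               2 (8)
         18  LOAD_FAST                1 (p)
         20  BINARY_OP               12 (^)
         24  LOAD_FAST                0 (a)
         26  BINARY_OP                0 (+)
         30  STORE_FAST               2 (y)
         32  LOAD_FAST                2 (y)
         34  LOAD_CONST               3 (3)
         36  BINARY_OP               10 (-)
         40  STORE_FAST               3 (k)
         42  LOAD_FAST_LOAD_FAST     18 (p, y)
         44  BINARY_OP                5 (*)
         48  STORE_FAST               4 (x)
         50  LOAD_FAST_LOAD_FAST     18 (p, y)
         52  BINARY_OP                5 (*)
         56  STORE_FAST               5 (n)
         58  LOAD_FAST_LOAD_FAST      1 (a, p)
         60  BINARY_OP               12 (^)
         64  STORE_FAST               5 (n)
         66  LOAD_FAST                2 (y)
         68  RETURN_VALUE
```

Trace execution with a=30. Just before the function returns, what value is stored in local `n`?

25

LOAD_FAST_LOAD_FAST a,a → push 30,30. Stack: [30, 30]
BINARY_OP - → 30 - 30 = 0. Stack: [0]
LOAD_CONST → push 7. Stack: [0, 7]
BINARY_OP + → 0 + 7 = 7. Stack: [7]
STORE_FAST p → p=7. Stack: []
LOAD_CONST → push 8. Stack: [8]
LOAD_FAST p → push 7. Stack: [8, 7]
BINARY_OP ^ → 8 ^ 7 = 15. Stack: [15]
LOAD_FAST a → push 30. Stack: [15, 30]
BINARY_OP + → 15 + 30 = 45. Stack: [45]
STORE_FAST y → y=45. Stack: []
LOAD_FAST y → push 45. Stack: [45]
LOAD_CONST → push 3. Stack: [45, 3]
BINARY_OP - → 45 - 3 = 42. Stack: [42]
STORE_FAST k → k=42. Stack: []
LOAD_FAST_LOAD_FAST p,y → push 7,45. Stack: [7, 45]
BINARY_OP * → 7 * 45 = 315. Stack: [315]
STORE_FAST x → x=315. Stack: []
LOAD_FAST_LOAD_FAST p,y → push 7,45. Stack: [7, 45]
BINARY_OP * → 7 * 45 = 315. Stack: [315]
STORE_FAST n → n=315. Stack: []
LOAD_FAST_LOAD_FAST a,p → push 30,7. Stack: [30, 7]
BINARY_OP ^ → 30 ^ 7 = 25. Stack: [25]
STORE_FAST n → n=25. Stack: []
LOAD_FAST y → push 45. Stack: [45]
RETURN_VALUE → return 45.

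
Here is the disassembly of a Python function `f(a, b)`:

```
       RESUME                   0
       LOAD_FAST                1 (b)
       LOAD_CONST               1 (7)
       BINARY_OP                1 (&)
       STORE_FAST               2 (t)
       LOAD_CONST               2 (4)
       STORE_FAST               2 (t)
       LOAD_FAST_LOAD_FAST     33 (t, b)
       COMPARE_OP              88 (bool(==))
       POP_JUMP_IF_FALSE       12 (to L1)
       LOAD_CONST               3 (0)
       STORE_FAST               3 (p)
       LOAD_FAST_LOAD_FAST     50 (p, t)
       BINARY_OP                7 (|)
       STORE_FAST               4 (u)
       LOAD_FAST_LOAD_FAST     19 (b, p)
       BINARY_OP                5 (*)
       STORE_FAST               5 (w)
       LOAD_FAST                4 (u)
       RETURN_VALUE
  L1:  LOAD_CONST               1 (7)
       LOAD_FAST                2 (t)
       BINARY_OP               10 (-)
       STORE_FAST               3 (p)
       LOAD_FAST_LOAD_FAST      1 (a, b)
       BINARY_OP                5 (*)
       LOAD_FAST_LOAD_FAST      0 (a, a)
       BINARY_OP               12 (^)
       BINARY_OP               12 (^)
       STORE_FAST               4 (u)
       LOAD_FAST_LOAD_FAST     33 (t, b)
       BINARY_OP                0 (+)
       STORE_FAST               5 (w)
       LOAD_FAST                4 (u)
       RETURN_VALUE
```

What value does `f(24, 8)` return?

LOAD_FAST b → push 8. Stack: [8]
LOAD_CONST → push 7. Stack: [8, 7]
BINARY_OP & → 8 & 7 = 0. Stack: [0]
STORE_FAST t → t=0. Stack: []
LOAD_CONST → push 4. Stack: [4]
STORE_FAST t → t=4. Stack: []
LOAD_FAST_LOAD_FAST t,b → push 4,8. Stack: [4, 8]
COMPARE_OP bool(==) → 4 vs 8 = False. Stack: [False]
POP_JUMP_IF_FALSE → pop False; jump. Stack: []
LOAD_CONST → push 7. Stack: [7]
LOAD_FAST t → push 4. Stack: [7, 4]
BINARY_OP - → 7 - 4 = 3. Stack: [3]
STORE_FAST p → p=3. Stack: []
LOAD_FAST_LOAD_FAST a,b → push 24,8. Stack: [24, 8]
BINARY_OP * → 24 * 8 = 192. Stack: [192]
LOAD_FAST_LOAD_FAST a,a → push 24,24. Stack: [192, 24, 24]
BINARY_OP ^ → 24 ^ 24 = 0. Stack: [192, 0]
BINARY_OP ^ → 192 ^ 0 = 192. Stack: [192]
STORE_FAST u → u=192. Stack: []
LOAD_FAST_LOAD_FAST t,b → push 4,8. Stack: [4, 8]
BINARY_OP + → 4 + 8 = 12. Stack: [12]
STORE_FAST w → w=12. Stack: []
LOAD_FAST u → push 192. Stack: [192]
RETURN_VALUE → return 192.

192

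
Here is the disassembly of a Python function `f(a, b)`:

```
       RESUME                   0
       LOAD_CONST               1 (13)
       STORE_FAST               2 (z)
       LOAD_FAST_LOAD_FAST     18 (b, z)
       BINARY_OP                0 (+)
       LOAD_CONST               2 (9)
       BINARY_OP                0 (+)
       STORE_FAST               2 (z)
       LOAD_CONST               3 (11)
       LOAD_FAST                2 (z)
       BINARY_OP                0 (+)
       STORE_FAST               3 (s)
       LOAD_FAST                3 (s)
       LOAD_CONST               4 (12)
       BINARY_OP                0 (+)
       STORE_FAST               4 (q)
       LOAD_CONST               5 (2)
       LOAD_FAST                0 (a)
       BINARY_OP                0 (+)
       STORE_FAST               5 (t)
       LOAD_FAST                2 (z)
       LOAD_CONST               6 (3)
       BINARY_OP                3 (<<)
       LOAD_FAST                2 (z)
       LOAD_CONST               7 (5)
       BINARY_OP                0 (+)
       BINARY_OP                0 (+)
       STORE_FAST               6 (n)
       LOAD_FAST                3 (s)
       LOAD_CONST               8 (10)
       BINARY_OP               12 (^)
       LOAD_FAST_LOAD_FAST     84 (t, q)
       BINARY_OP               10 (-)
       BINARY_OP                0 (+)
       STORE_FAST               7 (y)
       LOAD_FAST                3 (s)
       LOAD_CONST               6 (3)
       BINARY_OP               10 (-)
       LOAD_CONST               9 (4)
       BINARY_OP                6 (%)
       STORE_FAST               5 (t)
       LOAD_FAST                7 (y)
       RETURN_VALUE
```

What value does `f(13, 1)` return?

9

LOAD_CONST → push 13. Stack: [13]
STORE_FAST z → z=13. Stack: []
LOAD_FAST_LOAD_FAST b,z → push 1,13. Stack: [1, 13]
BINARY_OP + → 1 + 13 = 14. Stack: [14]
LOAD_CONST → push 9. Stack: [14, 9]
BINARY_OP + → 14 + 9 = 23. Stack: [23]
STORE_FAST z → z=23. Stack: []
LOAD_CONST → push 11. Stack: [11]
LOAD_FAST z → push 23. Stack: [11, 23]
BINARY_OP + → 11 + 23 = 34. Stack: [34]
STORE_FAST s → s=34. Stack: []
LOAD_FAST s → push 34. Stack: [34]
LOAD_CONST → push 12. Stack: [34, 12]
BINARY_OP + → 34 + 12 = 46. Stack: [46]
STORE_FAST q → q=46. Stack: []
LOAD_CONST → push 2. Stack: [2]
LOAD_FAST a → push 13. Stack: [2, 13]
BINARY_OP + → 2 + 13 = 15. Stack: [15]
STORE_FAST t → t=15. Stack: []
LOAD_FAST z → push 23. Stack: [23]
LOAD_CONST → push 3. Stack: [23, 3]
BINARY_OP << → 23 << 3 = 184. Stack: [184]
LOAD_FAST z → push 23. Stack: [184, 23]
LOAD_CONST → push 5. Stack: [184, 23, 5]
BINARY_OP + → 23 + 5 = 28. Stack: [184, 28]
BINARY_OP + → 184 + 28 = 212. Stack: [212]
STORE_FAST n → n=212. Stack: []
LOAD_FAST s → push 34. Stack: [34]
LOAD_CONST → push 10. Stack: [34, 10]
BINARY_OP ^ → 34 ^ 10 = 40. Stack: [40]
LOAD_FAST_LOAD_FAST t,q → push 15,46. Stack: [40, 15, 46]
BINARY_OP - → 15 - 46 = -31. Stack: [40, -31]
BINARY_OP + → 40 + -31 = 9. Stack: [9]
STORE_FAST y → y=9. Stack: []
LOAD_FAST s → push 34. Stack: [34]
LOAD_CONST → push 3. Stack: [34, 3]
BINARY_OP - → 34 - 3 = 31. Stack: [31]
LOAD_CONST → push 4. Stack: [31, 4]
BINARY_OP % → 31 % 4 = 3. Stack: [3]
STORE_FAST t → t=3. Stack: []
LOAD_FAST y → push 9. Stack: [9]
RETURN_VALUE → return 9.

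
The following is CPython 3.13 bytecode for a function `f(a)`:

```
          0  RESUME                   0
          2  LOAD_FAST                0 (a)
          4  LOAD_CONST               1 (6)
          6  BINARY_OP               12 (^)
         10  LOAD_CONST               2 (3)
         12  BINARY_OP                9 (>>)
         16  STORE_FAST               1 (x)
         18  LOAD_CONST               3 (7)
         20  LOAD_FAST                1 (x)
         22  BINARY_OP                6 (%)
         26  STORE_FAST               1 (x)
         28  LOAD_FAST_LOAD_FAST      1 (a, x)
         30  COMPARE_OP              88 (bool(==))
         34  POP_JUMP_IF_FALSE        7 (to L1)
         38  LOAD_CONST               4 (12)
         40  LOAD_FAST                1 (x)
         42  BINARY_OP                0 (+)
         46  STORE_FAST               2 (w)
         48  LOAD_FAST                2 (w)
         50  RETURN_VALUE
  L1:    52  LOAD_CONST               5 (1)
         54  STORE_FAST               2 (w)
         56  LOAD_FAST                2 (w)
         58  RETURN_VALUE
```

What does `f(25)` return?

1

LOAD_FAST a → push 25. Stack: [25]
LOAD_CONST → push 6. Stack: [25, 6]
BINARY_OP ^ → 25 ^ 6 = 31. Stack: [31]
LOAD_CONST → push 3. Stack: [31, 3]
BINARY_OP >> → 31 >> 3 = 3. Stack: [3]
STORE_FAST x → x=3. Stack: []
LOAD_CONST → push 7. Stack: [7]
LOAD_FAST x → push 3. Stack: [7, 3]
BINARY_OP % → 7 % 3 = 1. Stack: [1]
STORE_FAST x → x=1. Stack: []
LOAD_FAST_LOAD_FAST a,x → push 25,1. Stack: [25, 1]
COMPARE_OP bool(==) → 25 vs 1 = False. Stack: [False]
POP_JUMP_IF_FALSE → pop False; jump. Stack: []
LOAD_CONST → push 1. Stack: [1]
STORE_FAST w → w=1. Stack: []
LOAD_FAST w → push 1. Stack: [1]
RETURN_VALUE → return 1.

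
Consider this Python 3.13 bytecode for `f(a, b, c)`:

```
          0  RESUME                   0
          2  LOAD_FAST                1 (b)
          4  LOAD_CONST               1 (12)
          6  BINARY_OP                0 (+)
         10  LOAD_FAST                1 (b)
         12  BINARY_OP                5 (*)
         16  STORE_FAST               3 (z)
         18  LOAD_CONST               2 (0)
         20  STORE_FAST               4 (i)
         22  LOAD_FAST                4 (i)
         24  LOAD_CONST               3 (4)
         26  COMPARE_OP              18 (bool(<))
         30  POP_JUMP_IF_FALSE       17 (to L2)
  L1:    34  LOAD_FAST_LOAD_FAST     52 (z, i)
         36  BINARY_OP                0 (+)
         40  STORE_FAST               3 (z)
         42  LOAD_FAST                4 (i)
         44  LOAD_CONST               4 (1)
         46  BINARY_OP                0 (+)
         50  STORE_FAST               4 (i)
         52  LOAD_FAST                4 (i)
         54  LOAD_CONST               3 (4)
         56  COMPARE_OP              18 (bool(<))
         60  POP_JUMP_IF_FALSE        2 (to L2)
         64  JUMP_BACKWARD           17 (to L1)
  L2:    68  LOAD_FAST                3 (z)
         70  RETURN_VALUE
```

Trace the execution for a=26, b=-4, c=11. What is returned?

-26

LOAD_FAST b → push -4. Stack: [-4]
LOAD_CONST → push 12. Stack: [-4, 12]
BINARY_OP + → -4 + 12 = 8. Stack: [8]
LOAD_FAST b → push -4. Stack: [8, -4]
BINARY_OP * → 8 * -4 = -32. Stack: [-32]
STORE_FAST z → z=-32. Stack: []
LOAD_CONST → push 0. Stack: [0]
STORE_FAST i → i=0. Stack: []
LOAD_FAST i → push 0. Stack: [0]
LOAD_CONST → push 4. Stack: [0, 4]
COMPARE_OP bool(<) → 0 vs 4 = True. Stack: [True]
POP_JUMP_IF_FALSE → pop True; no jump. Stack: []
LOAD_FAST_LOAD_FAST z,i → push -32,0. Stack: [-32, 0]
BINARY_OP + → -32 + 0 = -32. Stack: [-32]
STORE_FAST z → z=-32. Stack: []
LOAD_FAST i → push 0. Stack: [0]
LOAD_CONST → push 1. Stack: [0, 1]
BINARY_OP + → 0 + 1 = 1. Stack: [1]
STORE_FAST i → i=1. Stack: []
LOAD_FAST i → push 1. Stack: [1]
LOAD_CONST → push 4. Stack: [1, 4]
COMPARE_OP bool(<) → 1 vs 4 = True. Stack: [True]
POP_JUMP_IF_FALSE → pop True; no jump. Stack: []
LOAD_FAST_LOAD_FAST z,i → push -32,1. Stack: [-32, 1]
BINARY_OP + → -32 + 1 = -31. Stack: [-31]
STORE_FAST z → z=-31. Stack: []
LOAD_FAST i → push 1. Stack: [1]
LOAD_CONST → push 1. Stack: [1, 1]
BINARY_OP + → 1 + 1 = 2. Stack: [2]
STORE_FAST i → i=2. Stack: []
LOAD_FAST i → push 2. Stack: [2]
LOAD_CONST → push 4. Stack: [2, 4]
COMPARE_OP bool(<) → 2 vs 4 = True. Stack: [True]
POP_JUMP_IF_FALSE → pop True; no jump. Stack: []
LOAD_FAST_LOAD_FAST z,i → push -31,2. Stack: [-31, 2]
BINARY_OP + → -31 + 2 = -29. Stack: [-29]
STORE_FAST z → z=-29. Stack: []
LOAD_FAST i → push 2. Stack: [2]
LOAD_CONST → push 1. Stack: [2, 1]
BINARY_OP + → 2 + 1 = 3. Stack: [3]
STORE_FAST i → i=3. Stack: []
LOAD_FAST i → push 3. Stack: [3]
LOAD_CONST → push 4. Stack: [3, 4]
COMPARE_OP bool(<) → 3 vs 4 = True. Stack: [True]
POP_JUMP_IF_FALSE → pop True; no jump. Stack: []
LOAD_FAST_LOAD_FAST z,i → push -29,3. Stack: [-29, 3]
BINARY_OP + → -29 + 3 = -26. Stack: [-26]
STORE_FAST z → z=-26. Stack: []
LOAD_FAST i → push 3. Stack: [3]
LOAD_CONST → push 1. Stack: [3, 1]
BINARY_OP + → 3 + 1 = 4. Stack: [4]
STORE_FAST i → i=4. Stack: []
LOAD_FAST i → push 4. Stack: [4]
LOAD_CONST → push 4. Stack: [4, 4]
COMPARE_OP bool(<) → 4 vs 4 = False. Stack: [False]
POP_JUMP_IF_FALSE → pop False; jump. Stack: []
LOAD_FAST z → push -26. Stack: [-26]
RETURN_VALUE → return -26.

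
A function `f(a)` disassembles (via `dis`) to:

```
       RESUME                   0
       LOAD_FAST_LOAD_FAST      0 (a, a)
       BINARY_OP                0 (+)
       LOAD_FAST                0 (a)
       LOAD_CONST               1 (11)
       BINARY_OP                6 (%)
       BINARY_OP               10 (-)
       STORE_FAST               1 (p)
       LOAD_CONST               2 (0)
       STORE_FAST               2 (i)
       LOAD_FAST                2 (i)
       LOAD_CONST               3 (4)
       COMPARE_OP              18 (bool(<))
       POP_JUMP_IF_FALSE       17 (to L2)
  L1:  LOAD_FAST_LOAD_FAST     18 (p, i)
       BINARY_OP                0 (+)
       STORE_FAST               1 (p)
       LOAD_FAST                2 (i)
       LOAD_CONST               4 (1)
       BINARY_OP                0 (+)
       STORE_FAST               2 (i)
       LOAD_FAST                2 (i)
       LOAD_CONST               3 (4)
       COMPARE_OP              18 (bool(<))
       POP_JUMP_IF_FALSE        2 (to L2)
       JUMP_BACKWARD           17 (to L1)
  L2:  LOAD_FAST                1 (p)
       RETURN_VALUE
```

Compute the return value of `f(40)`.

79

LOAD_FAST_LOAD_FAST a,a → push 40,40. Stack: [40, 40]
BINARY_OP + → 40 + 40 = 80. Stack: [80]
LOAD_FAST a → push 40. Stack: [80, 40]
LOAD_CONST → push 11. Stack: [80, 40, 11]
BINARY_OP % → 40 % 11 = 7. Stack: [80, 7]
BINARY_OP - → 80 - 7 = 73. Stack: [73]
STORE_FAST p → p=73. Stack: []
LOAD_CONST → push 0. Stack: [0]
STORE_FAST i → i=0. Stack: []
LOAD_FAST i → push 0. Stack: [0]
LOAD_CONST → push 4. Stack: [0, 4]
COMPARE_OP bool(<) → 0 vs 4 = True. Stack: [True]
POP_JUMP_IF_FALSE → pop True; no jump. Stack: []
LOAD_FAST_LOAD_FAST p,i → push 73,0. Stack: [73, 0]
BINARY_OP + → 73 + 0 = 73. Stack: [73]
STORE_FAST p → p=73. Stack: []
LOAD_FAST i → push 0. Stack: [0]
LOAD_CONST → push 1. Stack: [0, 1]
BINARY_OP + → 0 + 1 = 1. Stack: [1]
STORE_FAST i → i=1. Stack: []
LOAD_FAST i → push 1. Stack: [1]
LOAD_CONST → push 4. Stack: [1, 4]
COMPARE_OP bool(<) → 1 vs 4 = True. Stack: [True]
POP_JUMP_IF_FALSE → pop True; no jump. Stack: []
LOAD_FAST_LOAD_FAST p,i → push 73,1. Stack: [73, 1]
BINARY_OP + → 73 + 1 = 74. Stack: [74]
STORE_FAST p → p=74. Stack: []
LOAD_FAST i → push 1. Stack: [1]
LOAD_CONST → push 1. Stack: [1, 1]
BINARY_OP + → 1 + 1 = 2. Stack: [2]
STORE_FAST i → i=2. Stack: []
LOAD_FAST i → push 2. Stack: [2]
LOAD_CONST → push 4. Stack: [2, 4]
COMPARE_OP bool(<) → 2 vs 4 = True. Stack: [True]
POP_JUMP_IF_FALSE → pop True; no jump. Stack: []
LOAD_FAST_LOAD_FAST p,i → push 74,2. Stack: [74, 2]
BINARY_OP + → 74 + 2 = 76. Stack: [76]
STORE_FAST p → p=76. Stack: []
LOAD_FAST i → push 2. Stack: [2]
LOAD_CONST → push 1. Stack: [2, 1]
BINARY_OP + → 2 + 1 = 3. Stack: [3]
STORE_FAST i → i=3. Stack: []
LOAD_FAST i → push 3. Stack: [3]
LOAD_CONST → push 4. Stack: [3, 4]
COMPARE_OP bool(<) → 3 vs 4 = True. Stack: [True]
POP_JUMP_IF_FALSE → pop True; no jump. Stack: []
LOAD_FAST_LOAD_FAST p,i → push 76,3. Stack: [76, 3]
BINARY_OP + → 76 + 3 = 79. Stack: [79]
STORE_FAST p → p=79. Stack: []
LOAD_FAST i → push 3. Stack: [3]
LOAD_CONST → push 1. Stack: [3, 1]
BINARY_OP + → 3 + 1 = 4. Stack: [4]
STORE_FAST i → i=4. Stack: []
LOAD_FAST i → push 4. Stack: [4]
LOAD_CONST → push 4. Stack: [4, 4]
COMPARE_OP bool(<) → 4 vs 4 = False. Stack: [False]
POP_JUMP_IF_FALSE → pop False; jump. Stack: []
LOAD_FAST p → push 79. Stack: [79]
RETURN_VALUE → return 79.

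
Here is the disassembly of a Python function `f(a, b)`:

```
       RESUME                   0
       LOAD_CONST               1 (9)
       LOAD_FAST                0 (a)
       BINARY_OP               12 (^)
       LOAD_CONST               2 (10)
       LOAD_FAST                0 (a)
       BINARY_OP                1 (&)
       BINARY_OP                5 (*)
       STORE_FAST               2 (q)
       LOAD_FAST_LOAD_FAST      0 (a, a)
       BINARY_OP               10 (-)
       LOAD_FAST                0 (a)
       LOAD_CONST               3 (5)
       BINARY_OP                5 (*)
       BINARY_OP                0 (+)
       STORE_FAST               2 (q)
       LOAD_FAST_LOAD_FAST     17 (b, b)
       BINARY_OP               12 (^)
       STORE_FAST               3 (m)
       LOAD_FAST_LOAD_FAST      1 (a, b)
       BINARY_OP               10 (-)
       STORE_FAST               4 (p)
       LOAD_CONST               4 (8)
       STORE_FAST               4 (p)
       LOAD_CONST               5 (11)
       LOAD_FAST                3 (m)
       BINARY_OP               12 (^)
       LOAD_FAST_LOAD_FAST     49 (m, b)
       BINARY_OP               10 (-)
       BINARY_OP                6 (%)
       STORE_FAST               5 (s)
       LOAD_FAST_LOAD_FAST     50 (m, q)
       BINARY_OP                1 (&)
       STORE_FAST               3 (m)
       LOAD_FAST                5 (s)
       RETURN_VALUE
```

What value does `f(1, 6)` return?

LOAD_CONST → push 9. Stack: [9]
LOAD_FAST a → push 1. Stack: [9, 1]
BINARY_OP ^ → 9 ^ 1 = 8. Stack: [8]
LOAD_CONST → push 10. Stack: [8, 10]
LOAD_FAST a → push 1. Stack: [8, 10, 1]
BINARY_OP & → 10 & 1 = 0. Stack: [8, 0]
BINARY_OP * → 8 * 0 = 0. Stack: [0]
STORE_FAST q → q=0. Stack: []
LOAD_FAST_LOAD_FAST a,a → push 1,1. Stack: [1, 1]
BINARY_OP - → 1 - 1 = 0. Stack: [0]
LOAD_FAST a → push 1. Stack: [0, 1]
LOAD_CONST → push 5. Stack: [0, 1, 5]
BINARY_OP * → 1 * 5 = 5. Stack: [0, 5]
BINARY_OP + → 0 + 5 = 5. Stack: [5]
STORE_FAST q → q=5. Stack: []
LOAD_FAST_LOAD_FAST b,b → push 6,6. Stack: [6, 6]
BINARY_OP ^ → 6 ^ 6 = 0. Stack: [0]
STORE_FAST m → m=0. Stack: []
LOAD_FAST_LOAD_FAST a,b → push 1,6. Stack: [1, 6]
BINARY_OP - → 1 - 6 = -5. Stack: [-5]
STORE_FAST p → p=-5. Stack: []
LOAD_CONST → push 8. Stack: [8]
STORE_FAST p → p=8. Stack: []
LOAD_CONST → push 11. Stack: [11]
LOAD_FAST m → push 0. Stack: [11, 0]
BINARY_OP ^ → 11 ^ 0 = 11. Stack: [11]
LOAD_FAST_LOAD_FAST m,b → push 0,6. Stack: [11, 0, 6]
BINARY_OP - → 0 - 6 = -6. Stack: [11, -6]
BINARY_OP % → 11 % -6 = -1. Stack: [-1]
STORE_FAST s → s=-1. Stack: []
LOAD_FAST_LOAD_FAST m,q → push 0,5. Stack: [0, 5]
BINARY_OP & → 0 & 5 = 0. Stack: [0]
STORE_FAST m → m=0. Stack: []
LOAD_FAST s → push -1. Stack: [-1]
RETURN_VALUE → return -1.

-1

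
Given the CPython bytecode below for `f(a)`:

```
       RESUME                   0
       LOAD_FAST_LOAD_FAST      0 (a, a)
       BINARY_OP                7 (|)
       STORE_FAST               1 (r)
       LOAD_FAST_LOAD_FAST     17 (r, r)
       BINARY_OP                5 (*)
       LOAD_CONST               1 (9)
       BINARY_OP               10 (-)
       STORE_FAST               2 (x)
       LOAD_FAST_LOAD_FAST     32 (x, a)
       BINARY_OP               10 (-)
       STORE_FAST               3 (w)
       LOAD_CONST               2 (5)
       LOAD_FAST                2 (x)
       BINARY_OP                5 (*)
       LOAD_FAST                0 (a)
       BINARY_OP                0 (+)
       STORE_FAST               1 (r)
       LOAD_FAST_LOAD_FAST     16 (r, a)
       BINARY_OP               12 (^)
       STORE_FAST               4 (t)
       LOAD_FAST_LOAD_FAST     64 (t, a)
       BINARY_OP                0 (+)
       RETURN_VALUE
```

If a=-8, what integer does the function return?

LOAD_FAST_LOAD_FAST a,a → push -8,-8. Stack: [-8, -8]
BINARY_OP | → -8 | -8 = -8. Stack: [-8]
STORE_FAST r → r=-8. Stack: []
LOAD_FAST_LOAD_FAST r,r → push -8,-8. Stack: [-8, -8]
BINARY_OP * → -8 * -8 = 64. Stack: [64]
LOAD_CONST → push 9. Stack: [64, 9]
BINARY_OP - → 64 - 9 = 55. Stack: [55]
STORE_FAST x → x=55. Stack: []
LOAD_FAST_LOAD_FAST x,a → push 55,-8. Stack: [55, -8]
BINARY_OP - → 55 - -8 = 63. Stack: [63]
STORE_FAST w → w=63. Stack: []
LOAD_CONST → push 5. Stack: [5]
LOAD_FAST x → push 55. Stack: [5, 55]
BINARY_OP * → 5 * 55 = 275. Stack: [275]
LOAD_FAST a → push -8. Stack: [275, -8]
BINARY_OP + → 275 + -8 = 267. Stack: [267]
STORE_FAST r → r=267. Stack: []
LOAD_FAST_LOAD_FAST r,a → push 267,-8. Stack: [267, -8]
BINARY_OP ^ → 267 ^ -8 = -269. Stack: [-269]
STORE_FAST t → t=-269. Stack: []
LOAD_FAST_LOAD_FAST t,a → push -269,-8. Stack: [-269, -8]
BINARY_OP + → -269 + -8 = -277. Stack: [-277]
RETURN_VALUE → return -277.

-277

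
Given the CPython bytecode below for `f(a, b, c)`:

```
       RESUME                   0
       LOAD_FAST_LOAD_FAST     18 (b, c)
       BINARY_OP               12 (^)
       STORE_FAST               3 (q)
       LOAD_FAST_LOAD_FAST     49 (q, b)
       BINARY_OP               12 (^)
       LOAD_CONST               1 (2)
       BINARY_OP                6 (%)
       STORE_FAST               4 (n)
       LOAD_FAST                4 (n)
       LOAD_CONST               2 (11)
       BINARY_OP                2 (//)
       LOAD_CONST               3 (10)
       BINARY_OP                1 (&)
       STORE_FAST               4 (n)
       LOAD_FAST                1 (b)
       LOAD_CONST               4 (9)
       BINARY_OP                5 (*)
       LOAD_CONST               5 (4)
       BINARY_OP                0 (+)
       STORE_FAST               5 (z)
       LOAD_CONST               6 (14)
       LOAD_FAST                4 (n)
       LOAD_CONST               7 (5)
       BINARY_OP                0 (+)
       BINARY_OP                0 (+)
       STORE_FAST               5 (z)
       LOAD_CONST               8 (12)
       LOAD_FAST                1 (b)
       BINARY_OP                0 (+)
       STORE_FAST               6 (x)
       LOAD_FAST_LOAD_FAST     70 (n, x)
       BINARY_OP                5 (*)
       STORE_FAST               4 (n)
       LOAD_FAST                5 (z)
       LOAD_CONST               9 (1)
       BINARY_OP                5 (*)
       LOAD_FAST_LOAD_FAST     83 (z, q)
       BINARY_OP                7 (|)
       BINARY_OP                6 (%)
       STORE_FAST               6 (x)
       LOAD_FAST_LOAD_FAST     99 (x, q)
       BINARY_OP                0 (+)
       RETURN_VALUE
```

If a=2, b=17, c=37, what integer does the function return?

71

LOAD_FAST_LOAD_FAST b,c → push 17,37. Stack: [17, 37]
BINARY_OP ^ → 17 ^ 37 = 52. Stack: [52]
STORE_FAST q → q=52. Stack: []
LOAD_FAST_LOAD_FAST q,b → push 52,17. Stack: [52, 17]
BINARY_OP ^ → 52 ^ 17 = 37. Stack: [37]
LOAD_CONST → push 2. Stack: [37, 2]
BINARY_OP % → 37 % 2 = 1. Stack: [1]
STORE_FAST n → n=1. Stack: []
LOAD_FAST n → push 1. Stack: [1]
LOAD_CONST → push 11. Stack: [1, 11]
BINARY_OP // → 1 // 11 = 0. Stack: [0]
LOAD_CONST → push 10. Stack: [0, 10]
BINARY_OP & → 0 & 10 = 0. Stack: [0]
STORE_FAST n → n=0. Stack: []
LOAD_FAST b → push 17. Stack: [17]
LOAD_CONST → push 9. Stack: [17, 9]
BINARY_OP * → 17 * 9 = 153. Stack: [153]
LOAD_CONST → push 4. Stack: [153, 4]
BINARY_OP + → 153 + 4 = 157. Stack: [157]
STORE_FAST z → z=157. Stack: []
LOAD_CONST → push 14. Stack: [14]
LOAD_FAST n → push 0. Stack: [14, 0]
LOAD_CONST → push 5. Stack: [14, 0, 5]
BINARY_OP + → 0 + 5 = 5. Stack: [14, 5]
BINARY_OP + → 14 + 5 = 19. Stack: [19]
STORE_FAST z → z=19. Stack: []
LOAD_CONST → push 12. Stack: [12]
LOAD_FAST b → push 17. Stack: [12, 17]
BINARY_OP + → 12 + 17 = 29. Stack: [29]
STORE_FAST x → x=29. Stack: []
LOAD_FAST_LOAD_FAST n,x → push 0,29. Stack: [0, 29]
BINARY_OP * → 0 * 29 = 0. Stack: [0]
STORE_FAST n → n=0. Stack: []
LOAD_FAST z → push 19. Stack: [19]
LOAD_CONST → push 1. Stack: [19, 1]
BINARY_OP * → 19 * 1 = 19. Stack: [19]
LOAD_FAST_LOAD_FAST z,q → push 19,52. Stack: [19, 19, 52]
BINARY_OP | → 19 | 52 = 55. Stack: [19, 55]
BINARY_OP % → 19 % 55 = 19. Stack: [19]
STORE_FAST x → x=19. Stack: []
LOAD_FAST_LOAD_FAST x,q → push 19,52. Stack: [19, 52]
BINARY_OP + → 19 + 52 = 71. Stack: [71]
RETURN_VALUE → return 71.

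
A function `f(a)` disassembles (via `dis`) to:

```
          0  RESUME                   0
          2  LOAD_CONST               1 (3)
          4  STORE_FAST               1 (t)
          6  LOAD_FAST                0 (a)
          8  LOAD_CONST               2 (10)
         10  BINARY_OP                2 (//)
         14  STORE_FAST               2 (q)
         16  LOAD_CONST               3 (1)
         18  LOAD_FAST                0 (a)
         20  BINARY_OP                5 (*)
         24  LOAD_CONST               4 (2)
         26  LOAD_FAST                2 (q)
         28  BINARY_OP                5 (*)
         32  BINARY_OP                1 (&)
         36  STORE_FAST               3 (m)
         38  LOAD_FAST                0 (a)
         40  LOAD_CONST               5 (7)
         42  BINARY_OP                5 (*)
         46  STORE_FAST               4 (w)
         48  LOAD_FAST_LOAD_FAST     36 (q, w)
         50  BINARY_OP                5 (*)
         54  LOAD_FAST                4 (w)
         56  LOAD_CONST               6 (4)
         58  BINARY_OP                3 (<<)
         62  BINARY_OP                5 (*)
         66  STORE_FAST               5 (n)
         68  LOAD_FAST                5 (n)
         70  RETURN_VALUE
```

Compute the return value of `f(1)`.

LOAD_CONST → push 3. Stack: [3]
STORE_FAST t → t=3. Stack: []
LOAD_FAST a → push 1. Stack: [1]
LOAD_CONST → push 10. Stack: [1, 10]
BINARY_OP // → 1 // 10 = 0. Stack: [0]
STORE_FAST q → q=0. Stack: []
LOAD_CONST → push 1. Stack: [1]
LOAD_FAST a → push 1. Stack: [1, 1]
BINARY_OP * → 1 * 1 = 1. Stack: [1]
LOAD_CONST → push 2. Stack: [1, 2]
LOAD_FAST q → push 0. Stack: [1, 2, 0]
BINARY_OP * → 2 * 0 = 0. Stack: [1, 0]
BINARY_OP & → 1 & 0 = 0. Stack: [0]
STORE_FAST m → m=0. Stack: []
LOAD_FAST a → push 1. Stack: [1]
LOAD_CONST → push 7. Stack: [1, 7]
BINARY_OP * → 1 * 7 = 7. Stack: [7]
STORE_FAST w → w=7. Stack: []
LOAD_FAST_LOAD_FAST q,w → push 0,7. Stack: [0, 7]
BINARY_OP * → 0 * 7 = 0. Stack: [0]
LOAD_FAST w → push 7. Stack: [0, 7]
LOAD_CONST → push 4. Stack: [0, 7, 4]
BINARY_OP << → 7 << 4 = 112. Stack: [0, 112]
BINARY_OP * → 0 * 112 = 0. Stack: [0]
STORE_FAST n → n=0. Stack: []
LOAD_FAST n → push 0. Stack: [0]
RETURN_VALUE → return 0.

0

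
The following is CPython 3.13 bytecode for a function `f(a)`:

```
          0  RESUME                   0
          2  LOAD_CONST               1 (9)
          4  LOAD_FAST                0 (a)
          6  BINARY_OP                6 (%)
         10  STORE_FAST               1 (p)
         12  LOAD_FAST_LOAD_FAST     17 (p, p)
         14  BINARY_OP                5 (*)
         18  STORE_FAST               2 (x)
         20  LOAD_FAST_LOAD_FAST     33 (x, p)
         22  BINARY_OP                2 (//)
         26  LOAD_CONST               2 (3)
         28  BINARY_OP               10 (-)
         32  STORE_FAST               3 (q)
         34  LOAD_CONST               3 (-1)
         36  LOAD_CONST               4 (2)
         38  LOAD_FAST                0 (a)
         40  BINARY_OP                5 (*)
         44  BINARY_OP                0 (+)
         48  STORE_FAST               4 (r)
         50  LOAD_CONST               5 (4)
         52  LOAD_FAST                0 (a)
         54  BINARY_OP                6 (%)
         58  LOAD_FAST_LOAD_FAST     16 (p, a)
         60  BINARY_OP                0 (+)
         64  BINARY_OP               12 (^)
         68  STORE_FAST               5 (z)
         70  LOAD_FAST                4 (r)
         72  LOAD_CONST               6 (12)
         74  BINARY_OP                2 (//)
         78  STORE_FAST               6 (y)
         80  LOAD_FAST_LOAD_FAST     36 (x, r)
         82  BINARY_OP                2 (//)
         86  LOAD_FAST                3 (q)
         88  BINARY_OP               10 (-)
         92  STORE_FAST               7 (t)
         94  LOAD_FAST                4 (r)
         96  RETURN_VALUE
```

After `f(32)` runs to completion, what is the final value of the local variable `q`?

6

LOAD_CONST → push 9. Stack: [9]
LOAD_FAST a → push 32. Stack: [9, 32]
BINARY_OP % → 9 % 32 = 9. Stack: [9]
STORE_FAST p → p=9. Stack: []
LOAD_FAST_LOAD_FAST p,p → push 9,9. Stack: [9, 9]
BINARY_OP * → 9 * 9 = 81. Stack: [81]
STORE_FAST x → x=81. Stack: []
LOAD_FAST_LOAD_FAST x,p → push 81,9. Stack: [81, 9]
BINARY_OP // → 81 // 9 = 9. Stack: [9]
LOAD_CONST → push 3. Stack: [9, 3]
BINARY_OP - → 9 - 3 = 6. Stack: [6]
STORE_FAST q → q=6. Stack: []
LOAD_CONST → push -1. Stack: [-1]
LOAD_CONST → push 2. Stack: [-1, 2]
LOAD_FAST a → push 32. Stack: [-1, 2, 32]
BINARY_OP * → 2 * 32 = 64. Stack: [-1, 64]
BINARY_OP + → -1 + 64 = 63. Stack: [63]
STORE_FAST r → r=63. Stack: []
LOAD_CONST → push 4. Stack: [4]
LOAD_FAST a → push 32. Stack: [4, 32]
BINARY_OP % → 4 % 32 = 4. Stack: [4]
LOAD_FAST_LOAD_FAST p,a → push 9,32. Stack: [4, 9, 32]
BINARY_OP + → 9 + 32 = 41. Stack: [4, 41]
BINARY_OP ^ → 4 ^ 41 = 45. Stack: [45]
STORE_FAST z → z=45. Stack: []
LOAD_FAST r → push 63. Stack: [63]
LOAD_CONST → push 12. Stack: [63, 12]
BINARY_OP // → 63 // 12 = 5. Stack: [5]
STORE_FAST y → y=5. Stack: []
LOAD_FAST_LOAD_FAST x,r → push 81,63. Stack: [81, 63]
BINARY_OP // → 81 // 63 = 1. Stack: [1]
LOAD_FAST q → push 6. Stack: [1, 6]
BINARY_OP - → 1 - 6 = -5. Stack: [-5]
STORE_FAST t → t=-5. Stack: []
LOAD_FAST r → push 63. Stack: [63]
RETURN_VALUE → return 63.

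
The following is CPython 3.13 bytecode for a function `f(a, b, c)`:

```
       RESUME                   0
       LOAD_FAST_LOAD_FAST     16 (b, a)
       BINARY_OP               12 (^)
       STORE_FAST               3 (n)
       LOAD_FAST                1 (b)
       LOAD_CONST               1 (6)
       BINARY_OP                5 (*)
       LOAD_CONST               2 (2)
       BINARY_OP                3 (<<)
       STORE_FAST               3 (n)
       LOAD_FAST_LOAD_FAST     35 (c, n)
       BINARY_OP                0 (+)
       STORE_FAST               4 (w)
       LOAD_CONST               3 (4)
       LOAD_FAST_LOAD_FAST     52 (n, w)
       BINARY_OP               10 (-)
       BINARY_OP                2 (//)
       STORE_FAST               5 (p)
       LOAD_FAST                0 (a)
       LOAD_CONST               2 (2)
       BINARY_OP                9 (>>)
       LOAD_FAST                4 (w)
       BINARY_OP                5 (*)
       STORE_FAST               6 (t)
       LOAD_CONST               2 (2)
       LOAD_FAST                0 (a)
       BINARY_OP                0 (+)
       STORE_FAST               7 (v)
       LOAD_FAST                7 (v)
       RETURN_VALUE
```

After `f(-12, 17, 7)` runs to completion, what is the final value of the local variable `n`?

408

LOAD_FAST_LOAD_FAST b,a → push 17,-12. Stack: [17, -12]
BINARY_OP ^ → 17 ^ -12 = -27. Stack: [-27]
STORE_FAST n → n=-27. Stack: []
LOAD_FAST b → push 17. Stack: [17]
LOAD_CONST → push 6. Stack: [17, 6]
BINARY_OP * → 17 * 6 = 102. Stack: [102]
LOAD_CONST → push 2. Stack: [102, 2]
BINARY_OP << → 102 << 2 = 408. Stack: [408]
STORE_FAST n → n=408. Stack: []
LOAD_FAST_LOAD_FAST c,n → push 7,408. Stack: [7, 408]
BINARY_OP + → 7 + 408 = 415. Stack: [415]
STORE_FAST w → w=415. Stack: []
LOAD_CONST → push 4. Stack: [4]
LOAD_FAST_LOAD_FAST n,w → push 408,415. Stack: [4, 408, 415]
BINARY_OP - → 408 - 415 = -7. Stack: [4, -7]
BINARY_OP // → 4 // -7 = -1. Stack: [-1]
STORE_FAST p → p=-1. Stack: []
LOAD_FAST a → push -12. Stack: [-12]
LOAD_CONST → push 2. Stack: [-12, 2]
BINARY_OP >> → -12 >> 2 = -3. Stack: [-3]
LOAD_FAST w → push 415. Stack: [-3, 415]
BINARY_OP * → -3 * 415 = -1245. Stack: [-1245]
STORE_FAST t → t=-1245. Stack: []
LOAD_CONST → push 2. Stack: [2]
LOAD_FAST a → push -12. Stack: [2, -12]
BINARY_OP + → 2 + -12 = -10. Stack: [-10]
STORE_FAST v → v=-10. Stack: []
LOAD_FAST v → push -10. Stack: [-10]
RETURN_VALUE → return -10.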